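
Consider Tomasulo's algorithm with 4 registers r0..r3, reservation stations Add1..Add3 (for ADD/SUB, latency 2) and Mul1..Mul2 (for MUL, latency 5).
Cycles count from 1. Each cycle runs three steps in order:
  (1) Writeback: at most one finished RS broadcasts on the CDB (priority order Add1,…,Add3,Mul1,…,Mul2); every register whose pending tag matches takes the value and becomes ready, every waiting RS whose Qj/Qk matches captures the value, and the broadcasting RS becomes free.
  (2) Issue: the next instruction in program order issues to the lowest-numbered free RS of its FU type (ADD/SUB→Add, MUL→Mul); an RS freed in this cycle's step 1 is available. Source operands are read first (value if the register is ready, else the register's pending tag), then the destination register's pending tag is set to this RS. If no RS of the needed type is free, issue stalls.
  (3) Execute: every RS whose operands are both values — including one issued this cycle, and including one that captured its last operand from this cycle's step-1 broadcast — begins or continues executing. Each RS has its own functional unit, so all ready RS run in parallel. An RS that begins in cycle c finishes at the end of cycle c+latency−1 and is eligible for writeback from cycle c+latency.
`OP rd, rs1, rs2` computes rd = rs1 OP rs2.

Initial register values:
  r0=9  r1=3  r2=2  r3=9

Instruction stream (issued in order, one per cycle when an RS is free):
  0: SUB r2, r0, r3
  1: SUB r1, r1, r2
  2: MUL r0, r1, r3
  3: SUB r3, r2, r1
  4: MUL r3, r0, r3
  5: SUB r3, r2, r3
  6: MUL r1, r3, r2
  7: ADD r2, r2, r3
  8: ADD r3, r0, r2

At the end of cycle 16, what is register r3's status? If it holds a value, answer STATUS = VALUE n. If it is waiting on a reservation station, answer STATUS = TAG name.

STATUS = TAG Add3

c1: issue SUB r2<-Add1 | r0:9,r1:3,r2:Add1,r3:9
c2: issue SUB r1<-Add2 | r0:9,r1:Add2,r2:Add1,r3:9
c3: CDB Add1=0; issue MUL r0<-Mul1 | r0:Mul1,r1:Add2,r2:0,r3:9
c4: issue SUB r3<-Add1 | r0:Mul1,r1:Add2,r2:0,r3:Add1
c5: CDB Add2=3; issue MUL r3<-Mul2 | r0:Mul1,r1:3,r2:0,r3:Mul2
c6: issue SUB r3<-Add2 | r0:Mul1,r1:3,r2:0,r3:Add2
c7: CDB Add1=-3; stall | r0:Mul1,r1:3,r2:0,r3:Add2
c8: stall | r0:Mul1,r1:3,r2:0,r3:Add2
c9: stall | r0:Mul1,r1:3,r2:0,r3:Add2
c10: CDB Mul1=27; issue MUL r1<-Mul1 | r0:27,r1:Mul1,r2:0,r3:Add2
c11: issue ADD r2<-Add1 | r0:27,r1:Mul1,r2:Add1,r3:Add2
c12: issue ADD r3<-Add3 | r0:27,r1:Mul1,r2:Add1,r3:Add3
c13: - | r0:27,r1:Mul1,r2:Add1,r3:Add3
c14: - | r0:27,r1:Mul1,r2:Add1,r3:Add3
c15: CDB Mul2=-81 | r0:27,r1:Mul1,r2:Add1,r3:Add3
c16: - | r0:27,r1:Mul1,r2:Add1,r3:Add3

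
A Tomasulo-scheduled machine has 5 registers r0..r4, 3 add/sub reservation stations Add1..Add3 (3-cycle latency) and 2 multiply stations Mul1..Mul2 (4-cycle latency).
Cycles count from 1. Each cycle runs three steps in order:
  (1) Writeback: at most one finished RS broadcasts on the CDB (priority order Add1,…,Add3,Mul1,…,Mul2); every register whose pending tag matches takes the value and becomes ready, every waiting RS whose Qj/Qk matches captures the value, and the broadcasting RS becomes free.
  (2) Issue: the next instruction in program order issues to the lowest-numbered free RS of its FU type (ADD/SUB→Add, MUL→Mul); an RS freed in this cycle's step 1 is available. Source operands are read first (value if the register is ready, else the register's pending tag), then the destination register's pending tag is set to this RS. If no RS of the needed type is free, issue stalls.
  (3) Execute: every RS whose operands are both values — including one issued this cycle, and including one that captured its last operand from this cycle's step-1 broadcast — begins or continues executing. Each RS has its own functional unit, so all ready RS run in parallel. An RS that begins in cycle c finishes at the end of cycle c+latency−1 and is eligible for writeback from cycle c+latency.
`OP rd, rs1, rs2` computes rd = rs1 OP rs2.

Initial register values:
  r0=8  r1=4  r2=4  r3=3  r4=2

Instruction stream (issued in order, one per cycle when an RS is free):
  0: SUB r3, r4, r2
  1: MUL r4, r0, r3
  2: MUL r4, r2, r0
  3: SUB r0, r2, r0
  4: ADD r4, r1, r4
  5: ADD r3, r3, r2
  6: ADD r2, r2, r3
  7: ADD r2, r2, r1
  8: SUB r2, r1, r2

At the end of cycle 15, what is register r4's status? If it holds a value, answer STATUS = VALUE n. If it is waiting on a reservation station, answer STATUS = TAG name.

c1: issue SUB r3<-Add1 | r0:8,r1:4,r2:4,r3:Add1,r4:2
c2: issue MUL r4<-Mul1 | r0:8,r1:4,r2:4,r3:Add1,r4:Mul1
c3: issue MUL r4<-Mul2 | r0:8,r1:4,r2:4,r3:Add1,r4:Mul2
c4: CDB Add1=-2; issue SUB r0<-Add1 | r0:Add1,r1:4,r2:4,r3:-2,r4:Mul2
c5: issue ADD r4<-Add2 | r0:Add1,r1:4,r2:4,r3:-2,r4:Add2
c6: issue ADD r3<-Add3 | r0:Add1,r1:4,r2:4,r3:Add3,r4:Add2
c7: CDB Add1=-4; issue ADD r2<-Add1 | r0:-4,r1:4,r2:Add1,r3:Add3,r4:Add2
c8: CDB Mul1=-16; stall | r0:-4,r1:4,r2:Add1,r3:Add3,r4:Add2
c9: CDB Add3=2; issue ADD r2<-Add3 | r0:-4,r1:4,r2:Add3,r3:2,r4:Add2
c10: CDB Mul2=32; stall | r0:-4,r1:4,r2:Add3,r3:2,r4:Add2
c11: stall | r0:-4,r1:4,r2:Add3,r3:2,r4:Add2
c12: CDB Add1=6; issue SUB r2<-Add1 | r0:-4,r1:4,r2:Add1,r3:2,r4:Add2
c13: CDB Add2=36 | r0:-4,r1:4,r2:Add1,r3:2,r4:36
c14: - | r0:-4,r1:4,r2:Add1,r3:2,r4:36
c15: CDB Add3=10 | r0:-4,r1:4,r2:Add1,r3:2,r4:36

STATUS = VALUE 36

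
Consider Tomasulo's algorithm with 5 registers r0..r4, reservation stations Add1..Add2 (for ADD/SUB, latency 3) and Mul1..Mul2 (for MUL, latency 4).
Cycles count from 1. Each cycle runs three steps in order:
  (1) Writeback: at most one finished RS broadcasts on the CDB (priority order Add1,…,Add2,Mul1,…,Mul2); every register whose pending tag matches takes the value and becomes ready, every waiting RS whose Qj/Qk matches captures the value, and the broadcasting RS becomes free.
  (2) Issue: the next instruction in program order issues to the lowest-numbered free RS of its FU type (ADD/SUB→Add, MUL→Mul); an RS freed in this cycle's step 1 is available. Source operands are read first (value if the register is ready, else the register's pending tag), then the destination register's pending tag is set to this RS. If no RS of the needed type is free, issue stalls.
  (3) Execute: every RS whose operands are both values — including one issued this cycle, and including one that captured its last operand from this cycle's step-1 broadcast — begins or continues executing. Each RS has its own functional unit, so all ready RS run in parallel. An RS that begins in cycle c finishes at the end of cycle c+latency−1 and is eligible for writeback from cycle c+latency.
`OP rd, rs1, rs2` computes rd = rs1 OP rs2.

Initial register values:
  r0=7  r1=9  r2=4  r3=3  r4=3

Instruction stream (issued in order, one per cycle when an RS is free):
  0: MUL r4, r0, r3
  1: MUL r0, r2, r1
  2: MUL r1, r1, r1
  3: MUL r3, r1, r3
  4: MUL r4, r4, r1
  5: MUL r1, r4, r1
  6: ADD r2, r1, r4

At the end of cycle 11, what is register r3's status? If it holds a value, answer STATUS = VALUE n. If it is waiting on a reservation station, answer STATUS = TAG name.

c1: issue MUL r4<-Mul1 | r0:7,r1:9,r2:4,r3:3,r4:Mul1
c2: issue MUL r0<-Mul2 | r0:Mul2,r1:9,r2:4,r3:3,r4:Mul1
c3: stall | r0:Mul2,r1:9,r2:4,r3:3,r4:Mul1
c4: stall | r0:Mul2,r1:9,r2:4,r3:3,r4:Mul1
c5: CDB Mul1=21; issue MUL r1<-Mul1 | r0:Mul2,r1:Mul1,r2:4,r3:3,r4:21
c6: CDB Mul2=36; issue MUL r3<-Mul2 | r0:36,r1:Mul1,r2:4,r3:Mul2,r4:21
c7: stall | r0:36,r1:Mul1,r2:4,r3:Mul2,r4:21
c8: stall | r0:36,r1:Mul1,r2:4,r3:Mul2,r4:21
c9: CDB Mul1=81; issue MUL r4<-Mul1 | r0:36,r1:81,r2:4,r3:Mul2,r4:Mul1
c10: stall | r0:36,r1:81,r2:4,r3:Mul2,r4:Mul1
c11: stall | r0:36,r1:81,r2:4,r3:Mul2,r4:Mul1

STATUS = TAG Mul2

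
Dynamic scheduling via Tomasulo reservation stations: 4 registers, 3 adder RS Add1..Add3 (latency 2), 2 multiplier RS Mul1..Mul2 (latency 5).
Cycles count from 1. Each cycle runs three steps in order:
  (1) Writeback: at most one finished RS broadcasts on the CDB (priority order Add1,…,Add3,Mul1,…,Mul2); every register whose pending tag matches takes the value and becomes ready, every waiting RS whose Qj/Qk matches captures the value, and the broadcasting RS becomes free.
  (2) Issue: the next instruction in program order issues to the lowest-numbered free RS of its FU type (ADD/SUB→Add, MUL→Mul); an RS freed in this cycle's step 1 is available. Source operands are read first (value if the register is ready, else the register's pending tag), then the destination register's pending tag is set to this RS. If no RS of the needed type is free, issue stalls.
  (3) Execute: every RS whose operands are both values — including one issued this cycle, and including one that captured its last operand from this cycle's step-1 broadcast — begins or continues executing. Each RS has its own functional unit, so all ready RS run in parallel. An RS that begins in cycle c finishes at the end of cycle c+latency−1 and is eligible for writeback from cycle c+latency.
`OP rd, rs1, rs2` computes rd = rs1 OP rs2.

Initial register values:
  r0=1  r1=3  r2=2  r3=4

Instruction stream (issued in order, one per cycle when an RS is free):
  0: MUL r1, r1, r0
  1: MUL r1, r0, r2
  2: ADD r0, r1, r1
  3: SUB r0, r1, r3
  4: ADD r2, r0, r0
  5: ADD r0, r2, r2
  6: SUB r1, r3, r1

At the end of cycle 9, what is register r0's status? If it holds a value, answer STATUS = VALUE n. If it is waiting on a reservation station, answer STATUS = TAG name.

cycle 1: issue MUL r1<-Mul1 // r0:1,r1:Mul1,r2:2,r3:4
cycle 2: issue MUL r1<-Mul2 // r0:1,r1:Mul2,r2:2,r3:4
cycle 3: issue ADD r0<-Add1 // r0:Add1,r1:Mul2,r2:2,r3:4
cycle 4: issue SUB r0<-Add2 // r0:Add2,r1:Mul2,r2:2,r3:4
cycle 5: issue ADD r2<-Add3 // r0:Add2,r1:Mul2,r2:Add3,r3:4
cycle 6: CDB Mul1=3; stall // r0:Add2,r1:Mul2,r2:Add3,r3:4
cycle 7: CDB Mul2=2; stall // r0:Add2,r1:2,r2:Add3,r3:4
cycle 8: stall // r0:Add2,r1:2,r2:Add3,r3:4
cycle 9: CDB Add1=4; issue ADD r0<-Add1 // r0:Add1,r1:2,r2:Add3,r3:4

STATUS = TAG Add1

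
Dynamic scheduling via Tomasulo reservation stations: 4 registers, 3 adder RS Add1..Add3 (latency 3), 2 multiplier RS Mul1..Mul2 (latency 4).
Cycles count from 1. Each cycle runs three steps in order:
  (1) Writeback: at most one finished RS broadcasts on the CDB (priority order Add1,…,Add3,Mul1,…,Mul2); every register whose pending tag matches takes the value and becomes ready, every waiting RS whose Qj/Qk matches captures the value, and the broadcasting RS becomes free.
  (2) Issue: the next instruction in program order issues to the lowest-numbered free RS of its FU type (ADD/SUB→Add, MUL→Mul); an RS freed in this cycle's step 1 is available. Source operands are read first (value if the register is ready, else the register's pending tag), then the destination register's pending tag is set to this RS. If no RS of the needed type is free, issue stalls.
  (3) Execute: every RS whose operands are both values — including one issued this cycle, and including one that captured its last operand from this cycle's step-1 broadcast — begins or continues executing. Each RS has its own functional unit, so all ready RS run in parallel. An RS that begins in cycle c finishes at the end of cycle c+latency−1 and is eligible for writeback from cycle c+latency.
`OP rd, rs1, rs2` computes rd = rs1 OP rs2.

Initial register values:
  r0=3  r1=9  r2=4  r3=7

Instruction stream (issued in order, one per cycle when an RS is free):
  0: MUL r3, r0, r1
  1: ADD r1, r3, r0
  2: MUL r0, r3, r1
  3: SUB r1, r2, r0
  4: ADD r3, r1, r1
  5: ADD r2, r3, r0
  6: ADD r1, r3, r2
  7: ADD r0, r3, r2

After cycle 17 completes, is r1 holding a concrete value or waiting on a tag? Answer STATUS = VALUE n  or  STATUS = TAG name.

cycle 1: issue MUL r3<-Mul1 // r0:3,r1:9,r2:4,r3:Mul1
cycle 2: issue ADD r1<-Add1 // r0:3,r1:Add1,r2:4,r3:Mul1
cycle 3: issue MUL r0<-Mul2 // r0:Mul2,r1:Add1,r2:4,r3:Mul1
cycle 4: issue SUB r1<-Add2 // r0:Mul2,r1:Add2,r2:4,r3:Mul1
cycle 5: CDB Mul1=27; issue ADD r3<-Add3 // r0:Mul2,r1:Add2,r2:4,r3:Add3
cycle 6: stall // r0:Mul2,r1:Add2,r2:4,r3:Add3
cycle 7: stall // r0:Mul2,r1:Add2,r2:4,r3:Add3
cycle 8: CDB Add1=30; issue ADD r2<-Add1 // r0:Mul2,r1:Add2,r2:Add1,r3:Add3
cycle 9: stall // r0:Mul2,r1:Add2,r2:Add1,r3:Add3
cycle 10: stall // r0:Mul2,r1:Add2,r2:Add1,r3:Add3
cycle 11: stall // r0:Mul2,r1:Add2,r2:Add1,r3:Add3
cycle 12: CDB Mul2=810; stall // r0:810,r1:Add2,r2:Add1,r3:Add3
cycle 13: stall // r0:810,r1:Add2,r2:Add1,r3:Add3
cycle 14: stall // r0:810,r1:Add2,r2:Add1,r3:Add3
cycle 15: CDB Add2=-806; issue ADD r1<-Add2 // r0:810,r1:Add2,r2:Add1,r3:Add3
cycle 16: stall // r0:810,r1:Add2,r2:Add1,r3:Add3
cycle 17: stall // r0:810,r1:Add2,r2:Add1,r3:Add3

STATUS = TAG Add2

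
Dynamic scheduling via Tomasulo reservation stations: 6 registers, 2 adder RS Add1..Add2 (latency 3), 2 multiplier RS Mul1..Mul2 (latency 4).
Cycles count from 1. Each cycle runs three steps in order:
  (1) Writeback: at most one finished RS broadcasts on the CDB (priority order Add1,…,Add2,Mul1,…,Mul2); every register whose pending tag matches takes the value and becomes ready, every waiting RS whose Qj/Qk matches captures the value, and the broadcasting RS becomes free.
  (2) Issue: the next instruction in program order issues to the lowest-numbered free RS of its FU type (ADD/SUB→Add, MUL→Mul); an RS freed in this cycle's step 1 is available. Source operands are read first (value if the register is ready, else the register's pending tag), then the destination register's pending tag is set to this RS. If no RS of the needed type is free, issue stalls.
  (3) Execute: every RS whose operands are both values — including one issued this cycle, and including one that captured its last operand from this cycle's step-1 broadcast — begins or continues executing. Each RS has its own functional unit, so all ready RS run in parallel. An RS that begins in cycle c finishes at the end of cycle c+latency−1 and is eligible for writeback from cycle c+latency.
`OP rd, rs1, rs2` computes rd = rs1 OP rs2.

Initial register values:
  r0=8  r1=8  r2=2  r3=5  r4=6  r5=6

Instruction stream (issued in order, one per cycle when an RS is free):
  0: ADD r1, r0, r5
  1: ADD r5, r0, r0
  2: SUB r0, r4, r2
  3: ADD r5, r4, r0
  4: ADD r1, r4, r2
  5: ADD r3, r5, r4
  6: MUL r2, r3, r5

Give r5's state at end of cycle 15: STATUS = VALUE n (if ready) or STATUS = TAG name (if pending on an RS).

STATUS = VALUE 10

  c1: issue ADD r1<-Add1  regs: r0:8,r1:Add1,r2:2,r3:5,r4:6,r5:6
  c2: issue ADD r5<-Add2  regs: r0:8,r1:Add1,r2:2,r3:5,r4:6,r5:Add2
  c3: stall  regs: r0:8,r1:Add1,r2:2,r3:5,r4:6,r5:Add2
  c4: CDB Add1=14; issue SUB r0<-Add1  regs: r0:Add1,r1:14,r2:2,r3:5,r4:6,r5:Add2
  c5: CDB Add2=16; issue ADD r5<-Add2  regs: r0:Add1,r1:14,r2:2,r3:5,r4:6,r5:Add2
  c6: stall  regs: r0:Add1,r1:14,r2:2,r3:5,r4:6,r5:Add2
  c7: CDB Add1=4; issue ADD r1<-Add1  regs: r0:4,r1:Add1,r2:2,r3:5,r4:6,r5:Add2
  c8: stall  regs: r0:4,r1:Add1,r2:2,r3:5,r4:6,r5:Add2
  c9: stall  regs: r0:4,r1:Add1,r2:2,r3:5,r4:6,r5:Add2
  c10: CDB Add1=8; issue ADD r3<-Add1  regs: r0:4,r1:8,r2:2,r3:Add1,r4:6,r5:Add2
  c11: CDB Add2=10; issue MUL r2<-Mul1  regs: r0:4,r1:8,r2:Mul1,r3:Add1,r4:6,r5:10
  c12: -  regs: r0:4,r1:8,r2:Mul1,r3:Add1,r4:6,r5:10
  c13: -  regs: r0:4,r1:8,r2:Mul1,r3:Add1,r4:6,r5:10
  c14: CDB Add1=16  regs: r0:4,r1:8,r2:Mul1,r3:16,r4:6,r5:10
  c15: -  regs: r0:4,r1:8,r2:Mul1,r3:16,r4:6,r5:10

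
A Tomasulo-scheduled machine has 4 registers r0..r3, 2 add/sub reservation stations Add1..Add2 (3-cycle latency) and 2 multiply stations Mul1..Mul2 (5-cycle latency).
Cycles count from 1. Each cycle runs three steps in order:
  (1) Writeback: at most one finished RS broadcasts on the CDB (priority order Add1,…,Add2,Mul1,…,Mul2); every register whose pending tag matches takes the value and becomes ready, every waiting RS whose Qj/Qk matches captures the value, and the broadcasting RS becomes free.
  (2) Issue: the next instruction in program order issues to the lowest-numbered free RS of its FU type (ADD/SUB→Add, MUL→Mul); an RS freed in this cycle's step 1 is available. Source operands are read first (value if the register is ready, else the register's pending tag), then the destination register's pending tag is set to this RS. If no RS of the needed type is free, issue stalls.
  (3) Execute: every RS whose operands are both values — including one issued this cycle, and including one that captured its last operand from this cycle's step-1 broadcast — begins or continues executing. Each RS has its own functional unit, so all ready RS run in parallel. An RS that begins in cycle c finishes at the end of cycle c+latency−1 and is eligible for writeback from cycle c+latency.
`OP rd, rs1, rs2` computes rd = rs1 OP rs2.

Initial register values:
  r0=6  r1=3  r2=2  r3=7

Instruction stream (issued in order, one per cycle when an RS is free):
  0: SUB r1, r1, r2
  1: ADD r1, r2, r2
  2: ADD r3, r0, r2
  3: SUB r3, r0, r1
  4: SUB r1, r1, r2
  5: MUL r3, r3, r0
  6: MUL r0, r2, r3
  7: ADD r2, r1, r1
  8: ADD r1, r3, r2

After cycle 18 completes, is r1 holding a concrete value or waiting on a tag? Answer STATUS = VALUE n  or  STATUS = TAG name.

STATUS = VALUE 16

  c1: issue SUB r1<-Add1  regs: r0:6,r1:Add1,r2:2,r3:7
  c2: issue ADD r1<-Add2  regs: r0:6,r1:Add2,r2:2,r3:7
  c3: stall  regs: r0:6,r1:Add2,r2:2,r3:7
  c4: CDB Add1=1; issue ADD r3<-Add1  regs: r0:6,r1:Add2,r2:2,r3:Add1
  c5: CDB Add2=4; issue SUB r3<-Add2  regs: r0:6,r1:4,r2:2,r3:Add2
  c6: stall  regs: r0:6,r1:4,r2:2,r3:Add2
  c7: CDB Add1=8; issue SUB r1<-Add1  regs: r0:6,r1:Add1,r2:2,r3:Add2
  c8: CDB Add2=2; issue MUL r3<-Mul1  regs: r0:6,r1:Add1,r2:2,r3:Mul1
  c9: issue MUL r0<-Mul2  regs: r0:Mul2,r1:Add1,r2:2,r3:Mul1
  c10: CDB Add1=2; issue ADD r2<-Add1  regs: r0:Mul2,r1:2,r2:Add1,r3:Mul1
  c11: issue ADD r1<-Add2  regs: r0:Mul2,r1:Add2,r2:Add1,r3:Mul1
  c12: -  regs: r0:Mul2,r1:Add2,r2:Add1,r3:Mul1
  c13: CDB Add1=4  regs: r0:Mul2,r1:Add2,r2:4,r3:Mul1
  c14: CDB Mul1=12  regs: r0:Mul2,r1:Add2,r2:4,r3:12
  c15: -  regs: r0:Mul2,r1:Add2,r2:4,r3:12
  c16: -  regs: r0:Mul2,r1:Add2,r2:4,r3:12
  c17: CDB Add2=16  regs: r0:Mul2,r1:16,r2:4,r3:12
  c18: -  regs: r0:Mul2,r1:16,r2:4,r3:12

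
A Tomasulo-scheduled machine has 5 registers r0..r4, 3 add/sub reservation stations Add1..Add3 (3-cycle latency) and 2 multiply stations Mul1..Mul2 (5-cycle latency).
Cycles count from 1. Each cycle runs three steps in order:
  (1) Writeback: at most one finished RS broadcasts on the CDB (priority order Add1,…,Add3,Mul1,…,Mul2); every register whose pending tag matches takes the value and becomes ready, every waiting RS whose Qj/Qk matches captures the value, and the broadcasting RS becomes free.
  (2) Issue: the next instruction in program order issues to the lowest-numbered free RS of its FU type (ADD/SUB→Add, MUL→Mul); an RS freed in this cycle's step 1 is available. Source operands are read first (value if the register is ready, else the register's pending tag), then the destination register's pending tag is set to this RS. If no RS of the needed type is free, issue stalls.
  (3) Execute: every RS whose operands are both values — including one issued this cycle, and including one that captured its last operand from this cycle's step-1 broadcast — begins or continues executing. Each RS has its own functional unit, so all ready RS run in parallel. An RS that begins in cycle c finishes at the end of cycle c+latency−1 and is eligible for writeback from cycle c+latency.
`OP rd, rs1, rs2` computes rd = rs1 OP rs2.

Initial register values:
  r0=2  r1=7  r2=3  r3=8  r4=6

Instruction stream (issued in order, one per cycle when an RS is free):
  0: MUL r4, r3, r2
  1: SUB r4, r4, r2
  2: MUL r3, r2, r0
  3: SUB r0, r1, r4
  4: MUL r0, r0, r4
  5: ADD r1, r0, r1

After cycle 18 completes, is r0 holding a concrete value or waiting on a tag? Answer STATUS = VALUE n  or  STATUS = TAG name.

  c1: issue MUL r4<-Mul1  regs: r0:2,r1:7,r2:3,r3:8,r4:Mul1
  c2: issue SUB r4<-Add1  regs: r0:2,r1:7,r2:3,r3:8,r4:Add1
  c3: issue MUL r3<-Mul2  regs: r0:2,r1:7,r2:3,r3:Mul2,r4:Add1
  c4: issue SUB r0<-Add2  regs: r0:Add2,r1:7,r2:3,r3:Mul2,r4:Add1
  c5: stall  regs: r0:Add2,r1:7,r2:3,r3:Mul2,r4:Add1
  c6: CDB Mul1=24; issue MUL r0<-Mul1  regs: r0:Mul1,r1:7,r2:3,r3:Mul2,r4:Add1
  c7: issue ADD r1<-Add3  regs: r0:Mul1,r1:Add3,r2:3,r3:Mul2,r4:Add1
  c8: CDB Mul2=6  regs: r0:Mul1,r1:Add3,r2:3,r3:6,r4:Add1
  c9: CDB Add1=21  regs: r0:Mul1,r1:Add3,r2:3,r3:6,r4:21
  c10: -  regs: r0:Mul1,r1:Add3,r2:3,r3:6,r4:21
  c11: -  regs: r0:Mul1,r1:Add3,r2:3,r3:6,r4:21
  c12: CDB Add2=-14  regs: r0:Mul1,r1:Add3,r2:3,r3:6,r4:21
  c13: -  regs: r0:Mul1,r1:Add3,r2:3,r3:6,r4:21
  c14: -  regs: r0:Mul1,r1:Add3,r2:3,r3:6,r4:21
  c15: -  regs: r0:Mul1,r1:Add3,r2:3,r3:6,r4:21
  c16: -  regs: r0:Mul1,r1:Add3,r2:3,r3:6,r4:21
  c17: CDB Mul1=-294  regs: r0:-294,r1:Add3,r2:3,r3:6,r4:21
  c18: -  regs: r0:-294,r1:Add3,r2:3,r3:6,r4:21

STATUS = VALUE -294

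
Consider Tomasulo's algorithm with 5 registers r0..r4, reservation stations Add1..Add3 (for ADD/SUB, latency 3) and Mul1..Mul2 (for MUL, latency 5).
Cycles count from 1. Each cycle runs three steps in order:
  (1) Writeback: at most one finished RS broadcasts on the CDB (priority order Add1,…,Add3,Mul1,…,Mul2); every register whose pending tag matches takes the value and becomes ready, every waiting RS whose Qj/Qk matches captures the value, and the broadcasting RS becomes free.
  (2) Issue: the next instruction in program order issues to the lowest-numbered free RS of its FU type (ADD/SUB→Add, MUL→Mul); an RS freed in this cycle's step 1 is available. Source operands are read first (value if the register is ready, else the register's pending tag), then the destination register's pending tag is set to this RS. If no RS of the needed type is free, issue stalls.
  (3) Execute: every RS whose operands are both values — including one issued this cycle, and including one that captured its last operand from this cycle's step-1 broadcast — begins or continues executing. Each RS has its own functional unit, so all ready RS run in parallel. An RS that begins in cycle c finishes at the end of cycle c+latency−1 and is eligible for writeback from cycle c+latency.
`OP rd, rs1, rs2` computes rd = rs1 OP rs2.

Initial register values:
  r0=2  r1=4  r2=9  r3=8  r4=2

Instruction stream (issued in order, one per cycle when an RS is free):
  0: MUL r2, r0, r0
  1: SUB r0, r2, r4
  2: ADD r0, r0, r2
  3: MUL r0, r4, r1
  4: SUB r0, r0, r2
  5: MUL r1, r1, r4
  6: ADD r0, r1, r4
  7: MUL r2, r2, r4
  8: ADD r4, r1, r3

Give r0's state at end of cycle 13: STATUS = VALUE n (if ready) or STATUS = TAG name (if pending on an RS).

STATUS = TAG Add1

c1: issue MUL r2<-Mul1 | r0:2,r1:4,r2:Mul1,r3:8,r4:2
c2: issue SUB r0<-Add1 | r0:Add1,r1:4,r2:Mul1,r3:8,r4:2
c3: issue ADD r0<-Add2 | r0:Add2,r1:4,r2:Mul1,r3:8,r4:2
c4: issue MUL r0<-Mul2 | r0:Mul2,r1:4,r2:Mul1,r3:8,r4:2
c5: issue SUB r0<-Add3 | r0:Add3,r1:4,r2:Mul1,r3:8,r4:2
c6: CDB Mul1=4; issue MUL r1<-Mul1 | r0:Add3,r1:Mul1,r2:4,r3:8,r4:2
c7: stall | r0:Add3,r1:Mul1,r2:4,r3:8,r4:2
c8: stall | r0:Add3,r1:Mul1,r2:4,r3:8,r4:2
c9: CDB Add1=2; issue ADD r0<-Add1 | r0:Add1,r1:Mul1,r2:4,r3:8,r4:2
c10: CDB Mul2=8; issue MUL r2<-Mul2 | r0:Add1,r1:Mul1,r2:Mul2,r3:8,r4:2
c11: CDB Mul1=8; stall | r0:Add1,r1:8,r2:Mul2,r3:8,r4:2
c12: CDB Add2=6; issue ADD r4<-Add2 | r0:Add1,r1:8,r2:Mul2,r3:8,r4:Add2
c13: CDB Add3=4 | r0:Add1,r1:8,r2:Mul2,r3:8,r4:Add2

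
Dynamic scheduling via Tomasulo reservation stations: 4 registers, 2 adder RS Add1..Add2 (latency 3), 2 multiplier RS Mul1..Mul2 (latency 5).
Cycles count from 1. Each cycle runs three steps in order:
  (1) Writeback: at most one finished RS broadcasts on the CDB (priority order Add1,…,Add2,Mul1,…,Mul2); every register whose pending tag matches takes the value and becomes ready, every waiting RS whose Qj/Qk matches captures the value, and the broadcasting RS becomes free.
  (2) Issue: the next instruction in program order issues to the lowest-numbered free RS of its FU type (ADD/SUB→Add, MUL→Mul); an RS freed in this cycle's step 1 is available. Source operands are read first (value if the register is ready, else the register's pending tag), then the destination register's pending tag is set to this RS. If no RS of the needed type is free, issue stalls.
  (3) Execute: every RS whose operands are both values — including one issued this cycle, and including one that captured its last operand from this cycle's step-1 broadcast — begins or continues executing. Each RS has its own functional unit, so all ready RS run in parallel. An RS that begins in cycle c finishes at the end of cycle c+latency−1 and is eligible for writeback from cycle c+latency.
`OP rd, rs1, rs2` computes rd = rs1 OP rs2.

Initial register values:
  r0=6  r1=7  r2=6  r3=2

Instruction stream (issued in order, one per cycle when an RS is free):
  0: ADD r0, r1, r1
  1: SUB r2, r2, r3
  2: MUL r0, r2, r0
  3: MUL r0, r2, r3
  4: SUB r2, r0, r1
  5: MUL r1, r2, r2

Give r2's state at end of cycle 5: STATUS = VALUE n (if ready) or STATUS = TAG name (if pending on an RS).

  c1: issue ADD r0<-Add1  regs: r0:Add1,r1:7,r2:6,r3:2
  c2: issue SUB r2<-Add2  regs: r0:Add1,r1:7,r2:Add2,r3:2
  c3: issue MUL r0<-Mul1  regs: r0:Mul1,r1:7,r2:Add2,r3:2
  c4: CDB Add1=14; issue MUL r0<-Mul2  regs: r0:Mul2,r1:7,r2:Add2,r3:2
  c5: CDB Add2=4; issue SUB r2<-Add1  regs: r0:Mul2,r1:7,r2:Add1,r3:2

STATUS = TAG Add1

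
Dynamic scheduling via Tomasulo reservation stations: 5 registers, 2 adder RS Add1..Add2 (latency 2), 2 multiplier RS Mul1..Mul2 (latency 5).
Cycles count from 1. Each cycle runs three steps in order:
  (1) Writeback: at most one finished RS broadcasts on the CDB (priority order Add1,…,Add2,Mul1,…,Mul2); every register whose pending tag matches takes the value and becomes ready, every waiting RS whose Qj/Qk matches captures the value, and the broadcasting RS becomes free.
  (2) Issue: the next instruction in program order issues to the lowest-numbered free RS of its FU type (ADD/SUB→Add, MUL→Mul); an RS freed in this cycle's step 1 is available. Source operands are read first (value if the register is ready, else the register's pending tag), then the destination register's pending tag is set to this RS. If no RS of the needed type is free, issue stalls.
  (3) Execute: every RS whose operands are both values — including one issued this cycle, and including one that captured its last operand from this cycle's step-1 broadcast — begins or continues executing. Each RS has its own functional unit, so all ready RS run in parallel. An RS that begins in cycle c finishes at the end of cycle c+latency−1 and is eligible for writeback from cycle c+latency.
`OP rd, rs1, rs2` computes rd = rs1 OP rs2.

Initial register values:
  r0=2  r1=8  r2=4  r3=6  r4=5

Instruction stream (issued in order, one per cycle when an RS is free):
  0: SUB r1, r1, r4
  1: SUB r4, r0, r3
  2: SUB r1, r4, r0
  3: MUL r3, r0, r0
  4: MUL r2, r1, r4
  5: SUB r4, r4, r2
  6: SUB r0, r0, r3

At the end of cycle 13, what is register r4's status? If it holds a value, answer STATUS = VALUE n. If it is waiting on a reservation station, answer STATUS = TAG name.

STATUS = TAG Add1

cycle 1: issue SUB r1<-Add1 // r0:2,r1:Add1,r2:4,r3:6,r4:5
cycle 2: issue SUB r4<-Add2 // r0:2,r1:Add1,r2:4,r3:6,r4:Add2
cycle 3: CDB Add1=3; issue SUB r1<-Add1 // r0:2,r1:Add1,r2:4,r3:6,r4:Add2
cycle 4: CDB Add2=-4; issue MUL r3<-Mul1 // r0:2,r1:Add1,r2:4,r3:Mul1,r4:-4
cycle 5: issue MUL r2<-Mul2 // r0:2,r1:Add1,r2:Mul2,r3:Mul1,r4:-4
cycle 6: CDB Add1=-6; issue SUB r4<-Add1 // r0:2,r1:-6,r2:Mul2,r3:Mul1,r4:Add1
cycle 7: issue SUB r0<-Add2 // r0:Add2,r1:-6,r2:Mul2,r3:Mul1,r4:Add1
cycle 8: - // r0:Add2,r1:-6,r2:Mul2,r3:Mul1,r4:Add1
cycle 9: CDB Mul1=4 // r0:Add2,r1:-6,r2:Mul2,r3:4,r4:Add1
cycle 10: - // r0:Add2,r1:-6,r2:Mul2,r3:4,r4:Add1
cycle 11: CDB Add2=-2 // r0:-2,r1:-6,r2:Mul2,r3:4,r4:Add1
cycle 12: CDB Mul2=24 // r0:-2,r1:-6,r2:24,r3:4,r4:Add1
cycle 13: - // r0:-2,r1:-6,r2:24,r3:4,r4:Add1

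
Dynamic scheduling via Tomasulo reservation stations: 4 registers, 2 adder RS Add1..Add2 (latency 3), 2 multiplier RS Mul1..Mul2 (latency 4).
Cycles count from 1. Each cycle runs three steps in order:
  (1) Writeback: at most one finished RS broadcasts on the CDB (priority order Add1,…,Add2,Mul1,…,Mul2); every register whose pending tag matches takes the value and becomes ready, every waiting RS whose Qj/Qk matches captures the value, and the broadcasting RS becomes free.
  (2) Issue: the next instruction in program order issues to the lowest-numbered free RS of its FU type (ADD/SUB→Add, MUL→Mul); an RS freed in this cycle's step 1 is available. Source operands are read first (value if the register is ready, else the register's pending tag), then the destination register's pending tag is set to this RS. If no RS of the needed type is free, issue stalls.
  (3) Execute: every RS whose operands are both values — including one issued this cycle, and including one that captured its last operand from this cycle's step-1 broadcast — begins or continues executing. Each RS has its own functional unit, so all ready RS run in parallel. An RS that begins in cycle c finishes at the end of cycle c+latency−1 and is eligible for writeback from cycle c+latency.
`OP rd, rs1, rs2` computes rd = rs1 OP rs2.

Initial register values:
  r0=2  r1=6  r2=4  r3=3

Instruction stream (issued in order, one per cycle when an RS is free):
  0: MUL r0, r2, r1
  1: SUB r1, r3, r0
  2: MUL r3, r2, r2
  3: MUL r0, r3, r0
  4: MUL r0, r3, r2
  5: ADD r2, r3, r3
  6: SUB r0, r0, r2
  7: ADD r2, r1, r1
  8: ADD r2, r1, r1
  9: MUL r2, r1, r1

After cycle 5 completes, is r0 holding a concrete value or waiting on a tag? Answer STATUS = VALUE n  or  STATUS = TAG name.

  c1: issue MUL r0<-Mul1  regs: r0:Mul1,r1:6,r2:4,r3:3
  c2: issue SUB r1<-Add1  regs: r0:Mul1,r1:Add1,r2:4,r3:3
  c3: issue MUL r3<-Mul2  regs: r0:Mul1,r1:Add1,r2:4,r3:Mul2
  c4: stall  regs: r0:Mul1,r1:Add1,r2:4,r3:Mul2
  c5: CDB Mul1=24; issue MUL r0<-Mul1  regs: r0:Mul1,r1:Add1,r2:4,r3:Mul2

STATUS = TAG Mul1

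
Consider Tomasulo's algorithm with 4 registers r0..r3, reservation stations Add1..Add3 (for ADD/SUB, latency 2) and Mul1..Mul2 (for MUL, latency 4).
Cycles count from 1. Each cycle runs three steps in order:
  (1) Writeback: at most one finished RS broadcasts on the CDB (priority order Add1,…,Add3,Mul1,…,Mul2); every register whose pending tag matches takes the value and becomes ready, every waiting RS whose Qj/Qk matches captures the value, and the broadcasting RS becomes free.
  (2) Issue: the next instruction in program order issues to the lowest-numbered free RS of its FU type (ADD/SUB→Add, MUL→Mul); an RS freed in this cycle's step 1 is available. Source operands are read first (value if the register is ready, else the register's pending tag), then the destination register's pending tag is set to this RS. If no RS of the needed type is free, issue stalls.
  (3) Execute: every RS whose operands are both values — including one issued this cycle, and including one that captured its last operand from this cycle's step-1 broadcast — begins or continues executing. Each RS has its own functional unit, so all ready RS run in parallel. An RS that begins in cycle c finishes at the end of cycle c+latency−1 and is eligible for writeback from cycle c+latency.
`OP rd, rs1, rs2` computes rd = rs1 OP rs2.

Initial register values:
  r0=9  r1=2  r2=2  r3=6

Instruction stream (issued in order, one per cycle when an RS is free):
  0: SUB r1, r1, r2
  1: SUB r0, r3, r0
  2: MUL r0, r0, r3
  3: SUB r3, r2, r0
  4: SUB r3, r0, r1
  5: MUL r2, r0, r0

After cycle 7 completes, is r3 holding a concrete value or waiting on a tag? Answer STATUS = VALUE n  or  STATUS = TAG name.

STATUS = TAG Add2

c1: issue SUB r1<-Add1 | r0:9,r1:Add1,r2:2,r3:6
c2: issue SUB r0<-Add2 | r0:Add2,r1:Add1,r2:2,r3:6
c3: CDB Add1=0; issue MUL r0<-Mul1 | r0:Mul1,r1:0,r2:2,r3:6
c4: CDB Add2=-3; issue SUB r3<-Add1 | r0:Mul1,r1:0,r2:2,r3:Add1
c5: issue SUB r3<-Add2 | r0:Mul1,r1:0,r2:2,r3:Add2
c6: issue MUL r2<-Mul2 | r0:Mul1,r1:0,r2:Mul2,r3:Add2
c7: - | r0:Mul1,r1:0,r2:Mul2,r3:Add2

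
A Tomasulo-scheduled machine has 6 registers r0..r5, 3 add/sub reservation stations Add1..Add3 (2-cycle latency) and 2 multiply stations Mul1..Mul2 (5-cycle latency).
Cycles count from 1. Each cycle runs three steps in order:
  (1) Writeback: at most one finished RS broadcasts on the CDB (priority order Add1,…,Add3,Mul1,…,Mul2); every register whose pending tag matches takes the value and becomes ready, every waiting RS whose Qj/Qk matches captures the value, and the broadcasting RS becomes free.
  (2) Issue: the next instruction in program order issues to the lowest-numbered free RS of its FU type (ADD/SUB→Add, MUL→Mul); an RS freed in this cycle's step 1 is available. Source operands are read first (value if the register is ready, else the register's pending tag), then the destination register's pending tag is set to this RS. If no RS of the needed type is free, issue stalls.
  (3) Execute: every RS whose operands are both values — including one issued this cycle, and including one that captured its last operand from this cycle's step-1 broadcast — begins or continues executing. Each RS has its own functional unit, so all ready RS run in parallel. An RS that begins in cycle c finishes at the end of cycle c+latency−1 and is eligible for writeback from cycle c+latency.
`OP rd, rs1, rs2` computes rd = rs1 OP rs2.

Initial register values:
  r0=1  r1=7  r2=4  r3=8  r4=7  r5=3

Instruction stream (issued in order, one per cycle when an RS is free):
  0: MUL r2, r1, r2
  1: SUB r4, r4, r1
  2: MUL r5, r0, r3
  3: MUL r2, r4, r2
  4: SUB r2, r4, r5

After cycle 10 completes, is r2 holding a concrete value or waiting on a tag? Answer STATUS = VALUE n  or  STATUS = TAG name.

c1: issue MUL r2<-Mul1 | r0:1,r1:7,r2:Mul1,r3:8,r4:7,r5:3
c2: issue SUB r4<-Add1 | r0:1,r1:7,r2:Mul1,r3:8,r4:Add1,r5:3
c3: issue MUL r5<-Mul2 | r0:1,r1:7,r2:Mul1,r3:8,r4:Add1,r5:Mul2
c4: CDB Add1=0; stall | r0:1,r1:7,r2:Mul1,r3:8,r4:0,r5:Mul2
c5: stall | r0:1,r1:7,r2:Mul1,r3:8,r4:0,r5:Mul2
c6: CDB Mul1=28; issue MUL r2<-Mul1 | r0:1,r1:7,r2:Mul1,r3:8,r4:0,r5:Mul2
c7: issue SUB r2<-Add1 | r0:1,r1:7,r2:Add1,r3:8,r4:0,r5:Mul2
c8: CDB Mul2=8 | r0:1,r1:7,r2:Add1,r3:8,r4:0,r5:8
c9: - | r0:1,r1:7,r2:Add1,r3:8,r4:0,r5:8
c10: CDB Add1=-8 | r0:1,r1:7,r2:-8,r3:8,r4:0,r5:8

STATUS = VALUE -8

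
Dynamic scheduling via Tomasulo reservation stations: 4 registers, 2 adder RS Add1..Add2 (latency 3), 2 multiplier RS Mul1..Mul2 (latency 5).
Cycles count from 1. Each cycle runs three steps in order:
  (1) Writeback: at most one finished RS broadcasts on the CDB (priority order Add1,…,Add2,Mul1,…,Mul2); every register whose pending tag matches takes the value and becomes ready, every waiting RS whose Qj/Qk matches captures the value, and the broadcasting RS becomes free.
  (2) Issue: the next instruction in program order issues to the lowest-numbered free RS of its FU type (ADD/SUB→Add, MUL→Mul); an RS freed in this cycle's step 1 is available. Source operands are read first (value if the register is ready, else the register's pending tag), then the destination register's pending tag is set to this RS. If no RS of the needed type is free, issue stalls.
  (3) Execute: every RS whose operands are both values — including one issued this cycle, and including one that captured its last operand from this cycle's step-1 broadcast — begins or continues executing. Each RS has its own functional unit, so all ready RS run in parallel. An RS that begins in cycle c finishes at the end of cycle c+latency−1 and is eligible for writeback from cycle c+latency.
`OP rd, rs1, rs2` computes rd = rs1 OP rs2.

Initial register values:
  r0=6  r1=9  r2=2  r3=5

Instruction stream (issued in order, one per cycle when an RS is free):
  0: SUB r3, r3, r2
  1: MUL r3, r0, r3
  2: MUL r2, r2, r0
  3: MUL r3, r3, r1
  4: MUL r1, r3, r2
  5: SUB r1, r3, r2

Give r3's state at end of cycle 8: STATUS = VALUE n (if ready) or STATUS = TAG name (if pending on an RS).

  c1: issue SUB r3<-Add1  regs: r0:6,r1:9,r2:2,r3:Add1
  c2: issue MUL r3<-Mul1  regs: r0:6,r1:9,r2:2,r3:Mul1
  c3: issue MUL r2<-Mul2  regs: r0:6,r1:9,r2:Mul2,r3:Mul1
  c4: CDB Add1=3; stall  regs: r0:6,r1:9,r2:Mul2,r3:Mul1
  c5: stall  regs: r0:6,r1:9,r2:Mul2,r3:Mul1
  c6: stall  regs: r0:6,r1:9,r2:Mul2,r3:Mul1
  c7: stall  regs: r0:6,r1:9,r2:Mul2,r3:Mul1
  c8: CDB Mul2=12; issue MUL r3<-Mul2  regs: r0:6,r1:9,r2:12,r3:Mul2

STATUS = TAG Mul2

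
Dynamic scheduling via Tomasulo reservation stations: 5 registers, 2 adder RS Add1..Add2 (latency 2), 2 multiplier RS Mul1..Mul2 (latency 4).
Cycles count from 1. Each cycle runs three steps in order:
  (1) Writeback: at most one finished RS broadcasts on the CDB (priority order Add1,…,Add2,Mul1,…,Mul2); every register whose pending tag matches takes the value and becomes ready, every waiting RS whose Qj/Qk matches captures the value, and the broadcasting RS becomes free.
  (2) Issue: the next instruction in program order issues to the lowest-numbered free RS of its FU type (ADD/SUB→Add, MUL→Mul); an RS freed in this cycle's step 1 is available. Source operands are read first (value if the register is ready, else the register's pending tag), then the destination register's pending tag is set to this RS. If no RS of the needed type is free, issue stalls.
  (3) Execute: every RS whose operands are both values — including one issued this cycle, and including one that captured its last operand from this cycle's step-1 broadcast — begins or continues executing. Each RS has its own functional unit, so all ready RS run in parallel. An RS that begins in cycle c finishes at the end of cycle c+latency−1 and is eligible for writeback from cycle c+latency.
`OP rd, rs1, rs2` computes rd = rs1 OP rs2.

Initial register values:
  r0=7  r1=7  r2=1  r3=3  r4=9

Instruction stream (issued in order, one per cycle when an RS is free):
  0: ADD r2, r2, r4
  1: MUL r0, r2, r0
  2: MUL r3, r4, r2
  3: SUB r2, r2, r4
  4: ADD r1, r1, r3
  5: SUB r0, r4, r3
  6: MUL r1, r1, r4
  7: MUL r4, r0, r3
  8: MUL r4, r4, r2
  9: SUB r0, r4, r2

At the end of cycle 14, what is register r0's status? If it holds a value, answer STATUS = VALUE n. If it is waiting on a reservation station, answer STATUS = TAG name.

STATUS = VALUE -81

cycle 1: issue ADD r2<-Add1 // r0:7,r1:7,r2:Add1,r3:3,r4:9
cycle 2: issue MUL r0<-Mul1 // r0:Mul1,r1:7,r2:Add1,r3:3,r4:9
cycle 3: CDB Add1=10; issue MUL r3<-Mul2 // r0:Mul1,r1:7,r2:10,r3:Mul2,r4:9
cycle 4: issue SUB r2<-Add1 // r0:Mul1,r1:7,r2:Add1,r3:Mul2,r4:9
cycle 5: issue ADD r1<-Add2 // r0:Mul1,r1:Add2,r2:Add1,r3:Mul2,r4:9
cycle 6: CDB Add1=1; issue SUB r0<-Add1 // r0:Add1,r1:Add2,r2:1,r3:Mul2,r4:9
cycle 7: CDB Mul1=70; issue MUL r1<-Mul1 // r0:Add1,r1:Mul1,r2:1,r3:Mul2,r4:9
cycle 8: CDB Mul2=90; issue MUL r4<-Mul2 // r0:Add1,r1:Mul1,r2:1,r3:90,r4:Mul2
cycle 9: stall // r0:Add1,r1:Mul1,r2:1,r3:90,r4:Mul2
cycle 10: CDB Add1=-81; stall // r0:-81,r1:Mul1,r2:1,r3:90,r4:Mul2
cycle 11: CDB Add2=97; stall // r0:-81,r1:Mul1,r2:1,r3:90,r4:Mul2
cycle 12: stall // r0:-81,r1:Mul1,r2:1,r3:90,r4:Mul2
cycle 13: stall // r0:-81,r1:Mul1,r2:1,r3:90,r4:Mul2
cycle 14: CDB Mul2=-7290; issue MUL r4<-Mul2 // r0:-81,r1:Mul1,r2:1,r3:90,r4:Mul2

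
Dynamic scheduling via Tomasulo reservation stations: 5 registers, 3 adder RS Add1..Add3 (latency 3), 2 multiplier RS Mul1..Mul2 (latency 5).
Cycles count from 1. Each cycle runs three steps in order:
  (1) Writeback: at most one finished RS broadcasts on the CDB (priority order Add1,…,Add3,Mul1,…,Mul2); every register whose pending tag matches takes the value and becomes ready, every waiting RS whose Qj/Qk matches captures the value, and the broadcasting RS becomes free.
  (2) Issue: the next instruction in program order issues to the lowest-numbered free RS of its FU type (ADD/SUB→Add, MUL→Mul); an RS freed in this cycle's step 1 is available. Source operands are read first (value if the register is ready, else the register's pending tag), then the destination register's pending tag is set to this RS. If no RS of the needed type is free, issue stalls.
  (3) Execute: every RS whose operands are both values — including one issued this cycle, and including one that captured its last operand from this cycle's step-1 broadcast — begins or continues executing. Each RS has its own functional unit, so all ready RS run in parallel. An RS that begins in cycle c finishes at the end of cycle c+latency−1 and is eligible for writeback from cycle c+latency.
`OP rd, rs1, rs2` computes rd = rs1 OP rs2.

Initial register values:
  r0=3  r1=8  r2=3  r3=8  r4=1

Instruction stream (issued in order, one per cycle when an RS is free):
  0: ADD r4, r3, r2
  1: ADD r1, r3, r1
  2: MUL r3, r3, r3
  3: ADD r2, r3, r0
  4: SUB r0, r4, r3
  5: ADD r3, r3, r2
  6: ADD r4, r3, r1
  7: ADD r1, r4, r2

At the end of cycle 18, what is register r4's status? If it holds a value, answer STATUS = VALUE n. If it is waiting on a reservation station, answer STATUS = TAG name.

  c1: issue ADD r4<-Add1  regs: r0:3,r1:8,r2:3,r3:8,r4:Add1
  c2: issue ADD r1<-Add2  regs: r0:3,r1:Add2,r2:3,r3:8,r4:Add1
  c3: issue MUL r3<-Mul1  regs: r0:3,r1:Add2,r2:3,r3:Mul1,r4:Add1
  c4: CDB Add1=11; issue ADD r2<-Add1  regs: r0:3,r1:Add2,r2:Add1,r3:Mul1,r4:11
  c5: CDB Add2=16; issue SUB r0<-Add2  regs: r0:Add2,r1:16,r2:Add1,r3:Mul1,r4:11
  c6: issue ADD r3<-Add3  regs: r0:Add2,r1:16,r2:Add1,r3:Add3,r4:11
  c7: stall  regs: r0:Add2,r1:16,r2:Add1,r3:Add3,r4:11
  c8: CDB Mul1=64; stall  regs: r0:Add2,r1:16,r2:Add1,r3:Add3,r4:11
  c9: stall  regs: r0:Add2,r1:16,r2:Add1,r3:Add3,r4:11
  c10: stall  regs: r0:Add2,r1:16,r2:Add1,r3:Add3,r4:11
  c11: CDB Add1=67; issue ADD r4<-Add1  regs: r0:Add2,r1:16,r2:67,r3:Add3,r4:Add1
  c12: CDB Add2=-53; issue ADD r1<-Add2  regs: r0:-53,r1:Add2,r2:67,r3:Add3,r4:Add1
  c13: -  regs: r0:-53,r1:Add2,r2:67,r3:Add3,r4:Add1
  c14: CDB Add3=131  regs: r0:-53,r1:Add2,r2:67,r3:131,r4:Add1
  c15: -  regs: r0:-53,r1:Add2,r2:67,r3:131,r4:Add1
  c16: -  regs: r0:-53,r1:Add2,r2:67,r3:131,r4:Add1
  c17: CDB Add1=147  regs: r0:-53,r1:Add2,r2:67,r3:131,r4:147
  c18: -  regs: r0:-53,r1:Add2,r2:67,r3:131,r4:147

STATUS = VALUE 147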